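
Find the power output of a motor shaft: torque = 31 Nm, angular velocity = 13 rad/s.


Given: tau = 31 Nm, omega = 13 rad/s
Using P = tau * omega
P = 31 * 13
P = 403 W

403 W


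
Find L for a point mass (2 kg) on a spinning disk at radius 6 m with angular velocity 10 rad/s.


Given: m = 2 kg, r = 6 m, omega = 10 rad/s
For a point mass: I = m*r^2
I = 2*6^2 = 2*36 = 72
L = I*omega = 72*10
L = 720 kg*m^2/s

720 kg*m^2/s


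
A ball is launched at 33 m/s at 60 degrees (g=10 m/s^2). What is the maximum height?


Given: v0 = 33 m/s, theta = 60 deg, g = 10 m/s^2
sin^2(60) = 3/4
Using H = v0^2 * sin^2(theta) / (2*g)
H = 33^2 * 3/4 / (2*10)
H = 1089 * 3/4 / 20
H = 3267/4 / 20
H = 3267/80 m

3267/80 m


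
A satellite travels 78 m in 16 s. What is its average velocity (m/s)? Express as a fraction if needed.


Given: distance d = 78 m, time t = 16 s
Using v = d / t
v = 78 / 16
v = 39/8 m/s

39/8 m/s


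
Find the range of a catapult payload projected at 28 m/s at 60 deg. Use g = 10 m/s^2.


Given: v0 = 28 m/s, theta = 60 deg, g = 10 m/s^2
sin(2*60) = sin(120) = sqrt(3)/2
Using R = v0^2 * sin(2*theta) / g
R = 28^2 * (sqrt(3)/2) / 10
R = 784 * sqrt(3) / 20
R = 196/5*sqrt(3) m

196/5*sqrt(3) m


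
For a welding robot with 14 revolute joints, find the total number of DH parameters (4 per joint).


Given: 14 joints, 4 DH parameters per joint (d, theta, a, alpha)
Total DH parameters = number_of_joints * 4
Total = 14 * 4
Total = 56

56


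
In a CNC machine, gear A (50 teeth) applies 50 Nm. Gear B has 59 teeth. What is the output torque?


Given: N1 = 50, N2 = 59, T1 = 50 Nm
Using T2/T1 = N2/N1
T2 = T1 * N2 / N1
T2 = 50 * 59 / 50
T2 = 2950 / 50
T2 = 59 Nm

59 Nm


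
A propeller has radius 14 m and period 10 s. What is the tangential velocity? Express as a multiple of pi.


Given: radius r = 14 m, period T = 10 s
Using v = 2*pi*r / T
v = 2*pi*14 / 10
v = 28*pi / 10
v = 14/5*pi m/s

14/5*pi m/s


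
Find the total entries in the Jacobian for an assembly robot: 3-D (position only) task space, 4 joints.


Given: task space dimension = 3, joints = 4
Jacobian is a 3 x 4 matrix
Total entries = rows * columns
Total = 3 * 4
Total = 12

12


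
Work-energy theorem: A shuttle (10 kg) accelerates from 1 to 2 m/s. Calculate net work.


Given: m = 10 kg, v0 = 1 m/s, v = 2 m/s
Using W = (1/2)*m*(v^2 - v0^2)
v^2 = 2^2 = 4
v0^2 = 1^2 = 1
v^2 - v0^2 = 4 - 1 = 3
W = (1/2)*10*3 = 15 J

15 J


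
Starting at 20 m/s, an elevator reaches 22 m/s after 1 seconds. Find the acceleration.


Given: initial velocity v0 = 20 m/s, final velocity v = 22 m/s, time t = 1 s
Using a = (v - v0) / t
a = (22 - 20) / 1
a = 2 / 1
a = 2 m/s^2

2 m/s^2


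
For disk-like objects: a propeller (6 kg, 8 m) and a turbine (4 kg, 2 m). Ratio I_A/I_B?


Given: M1=6 kg, R1=8 m, M2=4 kg, R2=2 m
For a disk: I = (1/2)*M*R^2, so I_A/I_B = (M1*R1^2)/(M2*R2^2)
M1*R1^2 = 6*64 = 384
M2*R2^2 = 4*4 = 16
I_A/I_B = 384/16 = 24

24


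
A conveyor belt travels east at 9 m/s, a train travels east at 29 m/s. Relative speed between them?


Given: v_A = 9 m/s east, v_B = 29 m/s east
Both move in the same direction; relative speed = |v_A - v_B|
|9 - 29| = |-20|
= 20 m/s

20 m/s


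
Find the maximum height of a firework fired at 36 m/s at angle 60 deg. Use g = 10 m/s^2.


Given: v0 = 36 m/s, theta = 60 deg, g = 10 m/s^2
sin^2(60) = 3/4
Using H = v0^2 * sin^2(theta) / (2*g)
H = 36^2 * 3/4 / (2*10)
H = 1296 * 3/4 / 20
H = 972 / 20
H = 243/5 m

243/5 m


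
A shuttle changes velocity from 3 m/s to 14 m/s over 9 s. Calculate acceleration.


Given: initial velocity v0 = 3 m/s, final velocity v = 14 m/s, time t = 9 s
Using a = (v - v0) / t
a = (14 - 3) / 9
a = 11 / 9
a = 11/9 m/s^2

11/9 m/s^2


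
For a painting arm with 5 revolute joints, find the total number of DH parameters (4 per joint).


Given: 5 joints, 4 DH parameters per joint (d, theta, a, alpha)
Total DH parameters = number_of_joints * 4
Total = 5 * 4
Total = 20

20


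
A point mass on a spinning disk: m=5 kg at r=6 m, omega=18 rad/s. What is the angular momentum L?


Given: m = 5 kg, r = 6 m, omega = 18 rad/s
For a point mass: I = m*r^2
I = 5*6^2 = 5*36 = 180
L = I*omega = 180*18
L = 3240 kg*m^2/s

3240 kg*m^2/s


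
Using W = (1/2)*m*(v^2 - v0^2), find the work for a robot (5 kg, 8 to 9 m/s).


Given: m = 5 kg, v0 = 8 m/s, v = 9 m/s
Using W = (1/2)*m*(v^2 - v0^2)
v^2 = 9^2 = 81
v0^2 = 8^2 = 64
v^2 - v0^2 = 81 - 64 = 17
W = (1/2)*5*17 = 85/2 J

85/2 J


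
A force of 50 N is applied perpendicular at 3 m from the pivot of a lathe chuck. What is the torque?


Given: F = 50 N, r = 3 m, angle = 90 deg (perpendicular)
Using tau = F * r * sin(90)
sin(90) = 1
tau = 50 * 3 * 1
tau = 150 Nm

150 Nm


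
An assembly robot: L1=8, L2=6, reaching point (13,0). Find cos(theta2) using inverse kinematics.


Given: L1 = 8, L2 = 6, target (x, y) = (13, 0)
Using cos(theta2) = (x^2 + y^2 - L1^2 - L2^2) / (2*L1*L2)
x^2 + y^2 = 13^2 + 0 = 169
L1^2 + L2^2 = 64 + 36 = 100
Numerator = 169 - 100 = 69
Denominator = 2*8*6 = 96
cos(theta2) = 69/96 = 23/32

23/32


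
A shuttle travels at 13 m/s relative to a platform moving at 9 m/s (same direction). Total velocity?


Given: object velocity = 13 m/s, platform velocity = 9 m/s (same direction)
Using classical velocity addition: v_total = v_object + v_platform
v_total = 13 + 9
v_total = 22 m/s

22 m/s


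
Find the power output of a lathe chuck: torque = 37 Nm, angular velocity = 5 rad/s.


Given: tau = 37 Nm, omega = 5 rad/s
Using P = tau * omega
P = 37 * 5
P = 185 W

185 W


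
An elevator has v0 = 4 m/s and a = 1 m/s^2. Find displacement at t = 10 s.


Given: v0 = 4 m/s, a = 1 m/s^2, t = 10 s
Using s = v0*t + (1/2)*a*t^2
s = 4*10 + (1/2)*1*10^2
s = 40 + (1/2)*100
s = 40 + 50
s = 90

90 m


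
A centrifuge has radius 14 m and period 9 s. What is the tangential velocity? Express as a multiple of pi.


Given: radius r = 14 m, period T = 9 s
Using v = 2*pi*r / T
v = 2*pi*14 / 9
v = 28*pi / 9
v = 28/9*pi m/s

28/9*pi m/s


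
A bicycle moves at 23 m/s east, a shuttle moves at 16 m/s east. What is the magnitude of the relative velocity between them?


Given: v_A = 23 m/s east, v_B = 16 m/s east
Both move in the same direction; relative speed = |v_A - v_B|
|23 - 16| = |7|
= 7 m/s

7 m/s


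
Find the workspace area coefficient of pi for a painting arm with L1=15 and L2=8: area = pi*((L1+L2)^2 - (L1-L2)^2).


Given: L1 = 15, L2 = 8
(L1+L2)^2 = (23)^2 = 529
(L1-L2)^2 = (7)^2 = 49
Difference = 529 - 49 = 480
This equals 4*L1*L2 = 4*15*8 = 480
Workspace area = 480*pi

480


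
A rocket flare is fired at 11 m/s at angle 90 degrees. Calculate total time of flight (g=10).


Given: v0 = 11 m/s, theta = 90 deg, g = 10 m/s^2
sin(90) = 1
Using T = 2*v0*sin(theta) / g
T = 2*11*1 / 10
T = 22 / 10
T = 11/5 s

11/5 s


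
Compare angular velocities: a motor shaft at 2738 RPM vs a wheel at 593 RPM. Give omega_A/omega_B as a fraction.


Given: RPM_A = 2738, RPM_B = 593
omega = 2*pi*RPM/60, so omega_A/omega_B = RPM_A / RPM_B
omega_A/omega_B = 2738 / 593
omega_A/omega_B = 2738/593

2738/593


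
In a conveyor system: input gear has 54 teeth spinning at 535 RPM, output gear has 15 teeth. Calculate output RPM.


Given: N1 = 54 teeth, w1 = 535 RPM, N2 = 15 teeth
Using N1*w1 = N2*w2
w2 = N1*w1 / N2
w2 = 54*535 / 15
w2 = 28890 / 15
w2 = 1926 RPM

1926 RPM


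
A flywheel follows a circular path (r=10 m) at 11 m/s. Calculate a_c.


Given: v = 11 m/s, r = 10 m
Using a_c = v^2 / r
a_c = 11^2 / 10
a_c = 121 / 10
a_c = 121/10 m/s^2

121/10 m/s^2


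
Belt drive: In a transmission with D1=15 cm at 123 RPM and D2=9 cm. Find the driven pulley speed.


Given: D1 = 15 cm, w1 = 123 RPM, D2 = 9 cm
Using D1*w1 = D2*w2
w2 = D1*w1 / D2
w2 = 15*123 / 9
w2 = 1845 / 9
w2 = 205 RPM

205 RPM


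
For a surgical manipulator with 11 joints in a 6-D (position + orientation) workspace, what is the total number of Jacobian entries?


Given: task space dimension = 6, joints = 11
Jacobian is a 6 x 11 matrix
Total entries = rows * columns
Total = 6 * 11
Total = 66

66


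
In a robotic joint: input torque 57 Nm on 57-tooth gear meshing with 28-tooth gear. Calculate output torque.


Given: N1 = 57, N2 = 28, T1 = 57 Nm
Using T2/T1 = N2/N1
T2 = T1 * N2 / N1
T2 = 57 * 28 / 57
T2 = 1596 / 57
T2 = 28 Nm

28 Nm


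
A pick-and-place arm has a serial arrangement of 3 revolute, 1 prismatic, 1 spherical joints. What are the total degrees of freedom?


Given: serial robot with 3 revolute, 1 prismatic, 1 spherical joints
DOF contribution per joint type: revolute=1, prismatic=1, spherical=3, fixed=0
DOF = 3*1 + 1*1 + 1*3
DOF = 7

7


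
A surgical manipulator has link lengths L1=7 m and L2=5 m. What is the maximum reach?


Given: L1 = 7 m, L2 = 5 m
For a 2-link planar arm, max reach = L1 + L2 (fully extended)
Max reach = 7 + 5
Max reach = 12 m

12 m


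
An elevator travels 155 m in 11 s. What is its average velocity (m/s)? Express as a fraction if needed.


Given: distance d = 155 m, time t = 11 s
Using v = d / t
v = 155 / 11
v = 155/11 m/s

155/11 m/s


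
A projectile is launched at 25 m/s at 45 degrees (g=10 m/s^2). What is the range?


Given: v0 = 25 m/s, theta = 45 deg, g = 10 m/s^2
sin(2*45) = sin(90) = 1
Using R = v0^2 * sin(2*theta) / g
R = 25^2 * 1 / 10
R = 625 / 10
R = 125/2 m

125/2 m


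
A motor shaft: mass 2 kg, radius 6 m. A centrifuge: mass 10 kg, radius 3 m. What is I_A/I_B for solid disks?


Given: M1=2 kg, R1=6 m, M2=10 kg, R2=3 m
For a disk: I = (1/2)*M*R^2, so I_A/I_B = (M1*R1^2)/(M2*R2^2)
M1*R1^2 = 2*36 = 72
M2*R2^2 = 10*9 = 90
I_A/I_B = 72/90 = 4/5

4/5


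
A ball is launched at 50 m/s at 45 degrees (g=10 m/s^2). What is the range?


Given: v0 = 50 m/s, theta = 45 deg, g = 10 m/s^2
sin(2*45) = sin(90) = 1
Using R = v0^2 * sin(2*theta) / g
R = 50^2 * 1 / 10
R = 2500 / 10
R = 250 m

250 m


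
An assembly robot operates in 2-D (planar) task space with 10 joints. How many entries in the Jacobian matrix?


Given: task space dimension = 2, joints = 10
Jacobian is a 2 x 10 matrix
Total entries = rows * columns
Total = 2 * 10
Total = 20

20


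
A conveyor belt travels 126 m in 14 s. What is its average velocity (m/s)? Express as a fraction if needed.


Given: distance d = 126 m, time t = 14 s
Using v = d / t
v = 126 / 14
v = 9 m/s

9 m/s


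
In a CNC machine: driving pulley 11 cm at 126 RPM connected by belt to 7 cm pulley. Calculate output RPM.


Given: D1 = 11 cm, w1 = 126 RPM, D2 = 7 cm
Using D1*w1 = D2*w2
w2 = D1*w1 / D2
w2 = 11*126 / 7
w2 = 1386 / 7
w2 = 198 RPM

198 RPM


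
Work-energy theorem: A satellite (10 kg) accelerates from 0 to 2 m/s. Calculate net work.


Given: m = 10 kg, v0 = 0 m/s, v = 2 m/s
Using W = (1/2)*m*(v^2 - v0^2)
v^2 = 2^2 = 4
v0^2 = 0^2 = 0
v^2 - v0^2 = 4 - 0 = 4
W = (1/2)*10*4 = 20 J

20 J


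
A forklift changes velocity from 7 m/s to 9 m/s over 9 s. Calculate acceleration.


Given: initial velocity v0 = 7 m/s, final velocity v = 9 m/s, time t = 9 s
Using a = (v - v0) / t
a = (9 - 7) / 9
a = 2 / 9
a = 2/9 m/s^2

2/9 m/s^2


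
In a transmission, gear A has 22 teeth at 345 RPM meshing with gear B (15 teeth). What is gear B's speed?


Given: N1 = 22 teeth, w1 = 345 RPM, N2 = 15 teeth
Using N1*w1 = N2*w2
w2 = N1*w1 / N2
w2 = 22*345 / 15
w2 = 7590 / 15
w2 = 506 RPM

506 RPM


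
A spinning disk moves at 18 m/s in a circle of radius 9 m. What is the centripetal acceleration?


Given: v = 18 m/s, r = 9 m
Using a_c = v^2 / r
a_c = 18^2 / 9
a_c = 324 / 9
a_c = 36 m/s^2

36 m/s^2


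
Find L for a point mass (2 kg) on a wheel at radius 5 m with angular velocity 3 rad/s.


Given: m = 2 kg, r = 5 m, omega = 3 rad/s
For a point mass: I = m*r^2
I = 2*5^2 = 2*25 = 50
L = I*omega = 50*3
L = 150 kg*m^2/s

150 kg*m^2/s


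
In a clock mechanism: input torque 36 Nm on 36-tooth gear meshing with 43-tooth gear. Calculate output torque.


Given: N1 = 36, N2 = 43, T1 = 36 Nm
Using T2/T1 = N2/N1
T2 = T1 * N2 / N1
T2 = 36 * 43 / 36
T2 = 1548 / 36
T2 = 43 Nm

43 Nm


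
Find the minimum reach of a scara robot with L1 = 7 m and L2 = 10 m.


Given: L1 = 7 m, L2 = 10 m
For a 2-link planar arm, min reach = |L1 - L2| (second link folded back)
Min reach = |7 - 10|
Min reach = 3 m

3 m


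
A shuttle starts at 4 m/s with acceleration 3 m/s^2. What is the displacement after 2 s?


Given: v0 = 4 m/s, a = 3 m/s^2, t = 2 s
Using s = v0*t + (1/2)*a*t^2
s = 4*2 + (1/2)*3*2^2
s = 8 + (1/2)*12
s = 8 + 6
s = 14

14 m


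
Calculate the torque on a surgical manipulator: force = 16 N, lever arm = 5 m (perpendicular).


Given: F = 16 N, r = 5 m, angle = 90 deg (perpendicular)
Using tau = F * r * sin(90)
sin(90) = 1
tau = 16 * 5 * 1
tau = 80 Nm

80 Nm


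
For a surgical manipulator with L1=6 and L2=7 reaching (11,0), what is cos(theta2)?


Given: L1 = 6, L2 = 7, target (x, y) = (11, 0)
Using cos(theta2) = (x^2 + y^2 - L1^2 - L2^2) / (2*L1*L2)
x^2 + y^2 = 11^2 + 0 = 121
L1^2 + L2^2 = 36 + 49 = 85
Numerator = 121 - 85 = 36
Denominator = 2*6*7 = 84
cos(theta2) = 36/84 = 3/7

3/7


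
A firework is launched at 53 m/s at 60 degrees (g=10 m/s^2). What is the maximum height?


Given: v0 = 53 m/s, theta = 60 deg, g = 10 m/s^2
sin^2(60) = 3/4
Using H = v0^2 * sin^2(theta) / (2*g)
H = 53^2 * 3/4 / (2*10)
H = 2809 * 3/4 / 20
H = 8427/4 / 20
H = 8427/80 m

8427/80 m


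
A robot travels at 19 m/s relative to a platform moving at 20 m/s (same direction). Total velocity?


Given: object velocity = 19 m/s, platform velocity = 20 m/s (same direction)
Using classical velocity addition: v_total = v_object + v_platform
v_total = 19 + 20
v_total = 39 m/s

39 m/s


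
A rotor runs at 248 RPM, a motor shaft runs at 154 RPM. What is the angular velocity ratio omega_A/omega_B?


Given: RPM_A = 248, RPM_B = 154
omega = 2*pi*RPM/60, so omega_A/omega_B = RPM_A / RPM_B
omega_A/omega_B = 248 / 154
omega_A/omega_B = 124/77

124/77


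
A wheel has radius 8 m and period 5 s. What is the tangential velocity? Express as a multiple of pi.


Given: radius r = 8 m, period T = 5 s
Using v = 2*pi*r / T
v = 2*pi*8 / 5
v = 16*pi / 5
v = 16/5*pi m/s

16/5*pi m/s


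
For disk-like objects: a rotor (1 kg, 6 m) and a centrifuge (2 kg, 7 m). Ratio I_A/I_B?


Given: M1=1 kg, R1=6 m, M2=2 kg, R2=7 m
For a disk: I = (1/2)*M*R^2, so I_A/I_B = (M1*R1^2)/(M2*R2^2)
M1*R1^2 = 1*36 = 36
M2*R2^2 = 2*49 = 98
I_A/I_B = 36/98 = 18/49

18/49


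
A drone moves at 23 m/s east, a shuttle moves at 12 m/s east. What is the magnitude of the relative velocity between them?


Given: v_A = 23 m/s east, v_B = 12 m/s east
Both move in the same direction; relative speed = |v_A - v_B|
|23 - 12| = |11|
= 11 m/s

11 m/s


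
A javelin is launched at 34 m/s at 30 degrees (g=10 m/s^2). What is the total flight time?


Given: v0 = 34 m/s, theta = 30 deg, g = 10 m/s^2
sin(30) = 1/2
Using T = 2*v0*sin(theta) / g
T = 2*34*1/2 / 10
T = 34 / 10
T = 17/5 s

17/5 s


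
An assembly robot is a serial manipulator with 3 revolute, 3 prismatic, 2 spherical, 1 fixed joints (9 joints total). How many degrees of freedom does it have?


Given: serial robot with 3 revolute, 3 prismatic, 2 spherical, 1 fixed joints
DOF contribution per joint type: revolute=1, prismatic=1, spherical=3, fixed=0
DOF = 3*1 + 3*1 + 2*3 + 1*0
DOF = 12

12


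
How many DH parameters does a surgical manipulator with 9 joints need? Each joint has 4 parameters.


Given: 9 joints, 4 DH parameters per joint (d, theta, a, alpha)
Total DH parameters = number_of_joints * 4
Total = 9 * 4
Total = 36

36


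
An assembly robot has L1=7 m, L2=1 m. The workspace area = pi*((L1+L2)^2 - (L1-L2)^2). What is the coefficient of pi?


Given: L1 = 7, L2 = 1
(L1+L2)^2 = (8)^2 = 64
(L1-L2)^2 = (6)^2 = 36
Difference = 64 - 36 = 28
This equals 4*L1*L2 = 4*7*1 = 28
Workspace area = 28*pi

28


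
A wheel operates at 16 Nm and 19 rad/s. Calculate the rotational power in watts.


Given: tau = 16 Nm, omega = 19 rad/s
Using P = tau * omega
P = 16 * 19
P = 304 W

304 W


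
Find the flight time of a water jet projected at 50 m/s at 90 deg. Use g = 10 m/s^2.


Given: v0 = 50 m/s, theta = 90 deg, g = 10 m/s^2
sin(90) = 1
Using T = 2*v0*sin(theta) / g
T = 2*50*1 / 10
T = 100 / 10
T = 10 s

10 s


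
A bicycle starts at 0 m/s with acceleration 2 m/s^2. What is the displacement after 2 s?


Given: v0 = 0 m/s, a = 2 m/s^2, t = 2 s
Using s = v0*t + (1/2)*a*t^2
s = 0*2 + (1/2)*2*2^2
s = 0 + (1/2)*8
s = 0 + 4
s = 4

4 m


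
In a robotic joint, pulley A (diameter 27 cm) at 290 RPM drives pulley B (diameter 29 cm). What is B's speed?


Given: D1 = 27 cm, w1 = 290 RPM, D2 = 29 cm
Using D1*w1 = D2*w2
w2 = D1*w1 / D2
w2 = 27*290 / 29
w2 = 7830 / 29
w2 = 270 RPM

270 RPM


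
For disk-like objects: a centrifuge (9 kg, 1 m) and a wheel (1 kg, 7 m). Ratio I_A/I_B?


Given: M1=9 kg, R1=1 m, M2=1 kg, R2=7 m
For a disk: I = (1/2)*M*R^2, so I_A/I_B = (M1*R1^2)/(M2*R2^2)
M1*R1^2 = 9*1 = 9
M2*R2^2 = 1*49 = 49
I_A/I_B = 9/49 = 9/49

9/49


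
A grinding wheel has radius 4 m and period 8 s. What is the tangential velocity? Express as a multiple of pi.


Given: radius r = 4 m, period T = 8 s
Using v = 2*pi*r / T
v = 2*pi*4 / 8
v = 8*pi / 8
v = 1*pi m/s

1*pi m/s


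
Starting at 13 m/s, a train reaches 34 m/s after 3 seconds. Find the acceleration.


Given: initial velocity v0 = 13 m/s, final velocity v = 34 m/s, time t = 3 s
Using a = (v - v0) / t
a = (34 - 13) / 3
a = 21 / 3
a = 7 m/s^2

7 m/s^2


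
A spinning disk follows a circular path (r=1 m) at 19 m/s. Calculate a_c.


Given: v = 19 m/s, r = 1 m
Using a_c = v^2 / r
a_c = 19^2 / 1
a_c = 361 / 1
a_c = 361 m/s^2

361 m/s^2


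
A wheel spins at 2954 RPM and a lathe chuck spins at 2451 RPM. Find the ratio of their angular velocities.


Given: RPM_A = 2954, RPM_B = 2451
omega = 2*pi*RPM/60, so omega_A/omega_B = RPM_A / RPM_B
omega_A/omega_B = 2954 / 2451
omega_A/omega_B = 2954/2451

2954/2451


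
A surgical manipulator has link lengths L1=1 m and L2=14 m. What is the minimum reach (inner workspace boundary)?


Given: L1 = 1 m, L2 = 14 m
For a 2-link planar arm, min reach = |L1 - L2| (second link folded back)
Min reach = |1 - 14|
Min reach = 13 m

13 m


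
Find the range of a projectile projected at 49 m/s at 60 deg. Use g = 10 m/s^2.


Given: v0 = 49 m/s, theta = 60 deg, g = 10 m/s^2
sin(2*60) = sin(120) = sqrt(3)/2
Using R = v0^2 * sin(2*theta) / g
R = 49^2 * (sqrt(3)/2) / 10
R = 2401 * sqrt(3) / 20
R = 2401/20*sqrt(3) m

2401/20*sqrt(3) m


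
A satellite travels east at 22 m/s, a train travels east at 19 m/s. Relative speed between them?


Given: v_A = 22 m/s east, v_B = 19 m/s east
Both move in the same direction; relative speed = |v_A - v_B|
|22 - 19| = |3|
= 3 m/s

3 m/s


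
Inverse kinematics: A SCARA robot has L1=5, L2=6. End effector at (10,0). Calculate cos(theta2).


Given: L1 = 5, L2 = 6, target (x, y) = (10, 0)
Using cos(theta2) = (x^2 + y^2 - L1^2 - L2^2) / (2*L1*L2)
x^2 + y^2 = 10^2 + 0 = 100
L1^2 + L2^2 = 25 + 36 = 61
Numerator = 100 - 61 = 39
Denominator = 2*5*6 = 60
cos(theta2) = 39/60 = 13/20

13/20


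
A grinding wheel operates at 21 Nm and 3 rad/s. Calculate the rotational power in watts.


Given: tau = 21 Nm, omega = 3 rad/s
Using P = tau * omega
P = 21 * 3
P = 63 W

63 W


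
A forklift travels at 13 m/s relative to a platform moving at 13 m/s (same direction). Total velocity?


Given: object velocity = 13 m/s, platform velocity = 13 m/s (same direction)
Using classical velocity addition: v_total = v_object + v_platform
v_total = 13 + 13
v_total = 26 m/s

26 m/s


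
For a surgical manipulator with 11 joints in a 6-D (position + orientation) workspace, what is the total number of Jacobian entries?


Given: task space dimension = 6, joints = 11
Jacobian is a 6 x 11 matrix
Total entries = rows * columns
Total = 6 * 11
Total = 66

66


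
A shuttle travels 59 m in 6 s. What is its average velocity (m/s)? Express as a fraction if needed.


Given: distance d = 59 m, time t = 6 s
Using v = d / t
v = 59 / 6
v = 59/6 m/s

59/6 m/s


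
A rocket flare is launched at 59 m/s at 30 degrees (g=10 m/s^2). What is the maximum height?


Given: v0 = 59 m/s, theta = 30 deg, g = 10 m/s^2
sin^2(30) = 1/4
Using H = v0^2 * sin^2(theta) / (2*g)
H = 59^2 * 1/4 / (2*10)
H = 3481 * 1/4 / 20
H = 3481/4 / 20
H = 3481/80 m

3481/80 m


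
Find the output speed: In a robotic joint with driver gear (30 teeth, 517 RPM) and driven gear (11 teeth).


Given: N1 = 30 teeth, w1 = 517 RPM, N2 = 11 teeth
Using N1*w1 = N2*w2
w2 = N1*w1 / N2
w2 = 30*517 / 11
w2 = 15510 / 11
w2 = 1410 RPM

1410 RPM


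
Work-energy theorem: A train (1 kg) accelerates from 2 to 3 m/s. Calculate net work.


Given: m = 1 kg, v0 = 2 m/s, v = 3 m/s
Using W = (1/2)*m*(v^2 - v0^2)
v^2 = 3^2 = 9
v0^2 = 2^2 = 4
v^2 - v0^2 = 9 - 4 = 5
W = (1/2)*1*5 = 5/2 J

5/2 J


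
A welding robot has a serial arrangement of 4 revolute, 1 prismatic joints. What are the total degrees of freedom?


Given: serial robot with 4 revolute, 1 prismatic joints
DOF contribution per joint type: revolute=1, prismatic=1, spherical=3, fixed=0
DOF = 4*1 + 1*1
DOF = 5

5


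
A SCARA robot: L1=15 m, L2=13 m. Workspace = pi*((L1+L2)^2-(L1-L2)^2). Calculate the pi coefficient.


Given: L1 = 15, L2 = 13
(L1+L2)^2 = (28)^2 = 784
(L1-L2)^2 = (2)^2 = 4
Difference = 784 - 4 = 780
This equals 4*L1*L2 = 4*15*13 = 780
Workspace area = 780*pi

780


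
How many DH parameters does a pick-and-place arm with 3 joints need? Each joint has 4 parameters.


Given: 3 joints, 4 DH parameters per joint (d, theta, a, alpha)
Total DH parameters = number_of_joints * 4
Total = 3 * 4
Total = 12

12


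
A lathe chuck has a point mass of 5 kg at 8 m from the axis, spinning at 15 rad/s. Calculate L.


Given: m = 5 kg, r = 8 m, omega = 15 rad/s
For a point mass: I = m*r^2
I = 5*8^2 = 5*64 = 320
L = I*omega = 320*15
L = 4800 kg*m^2/s

4800 kg*m^2/s


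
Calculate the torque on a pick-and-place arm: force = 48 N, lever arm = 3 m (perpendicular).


Given: F = 48 N, r = 3 m, angle = 90 deg (perpendicular)
Using tau = F * r * sin(90)
sin(90) = 1
tau = 48 * 3 * 1
tau = 144 Nm

144 Nm


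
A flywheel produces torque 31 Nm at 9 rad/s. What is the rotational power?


Given: tau = 31 Nm, omega = 9 rad/s
Using P = tau * omega
P = 31 * 9
P = 279 W

279 W


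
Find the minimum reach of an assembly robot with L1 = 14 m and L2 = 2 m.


Given: L1 = 14 m, L2 = 2 m
For a 2-link planar arm, min reach = |L1 - L2| (second link folded back)
Min reach = |14 - 2|
Min reach = 12 m

12 m


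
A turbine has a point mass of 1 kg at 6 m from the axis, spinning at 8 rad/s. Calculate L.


Given: m = 1 kg, r = 6 m, omega = 8 rad/s
For a point mass: I = m*r^2
I = 1*6^2 = 1*36 = 36
L = I*omega = 36*8
L = 288 kg*m^2/s

288 kg*m^2/s


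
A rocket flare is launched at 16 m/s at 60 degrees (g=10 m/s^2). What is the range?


Given: v0 = 16 m/s, theta = 60 deg, g = 10 m/s^2
sin(2*60) = sin(120) = sqrt(3)/2
Using R = v0^2 * sin(2*theta) / g
R = 16^2 * (sqrt(3)/2) / 10
R = 256 * sqrt(3) / 20
R = 64/5*sqrt(3) m

64/5*sqrt(3) m


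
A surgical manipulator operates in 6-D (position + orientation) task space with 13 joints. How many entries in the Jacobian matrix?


Given: task space dimension = 6, joints = 13
Jacobian is a 6 x 13 matrix
Total entries = rows * columns
Total = 6 * 13
Total = 78

78


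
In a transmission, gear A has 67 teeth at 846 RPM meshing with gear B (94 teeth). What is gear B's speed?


Given: N1 = 67 teeth, w1 = 846 RPM, N2 = 94 teeth
Using N1*w1 = N2*w2
w2 = N1*w1 / N2
w2 = 67*846 / 94
w2 = 56682 / 94
w2 = 603 RPM

603 RPM


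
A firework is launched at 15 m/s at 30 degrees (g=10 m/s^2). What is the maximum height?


Given: v0 = 15 m/s, theta = 30 deg, g = 10 m/s^2
sin^2(30) = 1/4
Using H = v0^2 * sin^2(theta) / (2*g)
H = 15^2 * 1/4 / (2*10)
H = 225 * 1/4 / 20
H = 225/4 / 20
H = 45/16 m

45/16 m


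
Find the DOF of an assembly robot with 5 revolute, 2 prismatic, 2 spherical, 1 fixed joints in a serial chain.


Given: serial robot with 5 revolute, 2 prismatic, 2 spherical, 1 fixed joints
DOF contribution per joint type: revolute=1, prismatic=1, spherical=3, fixed=0
DOF = 5*1 + 2*1 + 2*3 + 1*0
DOF = 13

13


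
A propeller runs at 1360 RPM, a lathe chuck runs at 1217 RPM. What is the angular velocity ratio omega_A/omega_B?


Given: RPM_A = 1360, RPM_B = 1217
omega = 2*pi*RPM/60, so omega_A/omega_B = RPM_A / RPM_B
omega_A/omega_B = 1360 / 1217
omega_A/omega_B = 1360/1217

1360/1217


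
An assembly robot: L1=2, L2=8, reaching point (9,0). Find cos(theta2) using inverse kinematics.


Given: L1 = 2, L2 = 8, target (x, y) = (9, 0)
Using cos(theta2) = (x^2 + y^2 - L1^2 - L2^2) / (2*L1*L2)
x^2 + y^2 = 9^2 + 0 = 81
L1^2 + L2^2 = 4 + 64 = 68
Numerator = 81 - 68 = 13
Denominator = 2*2*8 = 32
cos(theta2) = 13/32 = 13/32

13/32


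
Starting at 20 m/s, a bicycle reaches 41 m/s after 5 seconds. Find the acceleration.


Given: initial velocity v0 = 20 m/s, final velocity v = 41 m/s, time t = 5 s
Using a = (v - v0) / t
a = (41 - 20) / 5
a = 21 / 5
a = 21/5 m/s^2

21/5 m/s^2


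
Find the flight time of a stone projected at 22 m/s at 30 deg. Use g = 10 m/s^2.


Given: v0 = 22 m/s, theta = 30 deg, g = 10 m/s^2
sin(30) = 1/2
Using T = 2*v0*sin(theta) / g
T = 2*22*1/2 / 10
T = 22 / 10
T = 11/5 s

11/5 s


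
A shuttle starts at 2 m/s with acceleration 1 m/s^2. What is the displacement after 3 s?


Given: v0 = 2 m/s, a = 1 m/s^2, t = 3 s
Using s = v0*t + (1/2)*a*t^2
s = 2*3 + (1/2)*1*3^2
s = 6 + (1/2)*9
s = 6 + 9/2
s = 21/2

21/2 m


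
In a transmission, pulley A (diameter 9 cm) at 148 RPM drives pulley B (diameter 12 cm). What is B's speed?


Given: D1 = 9 cm, w1 = 148 RPM, D2 = 12 cm
Using D1*w1 = D2*w2
w2 = D1*w1 / D2
w2 = 9*148 / 12
w2 = 1332 / 12
w2 = 111 RPM

111 RPM


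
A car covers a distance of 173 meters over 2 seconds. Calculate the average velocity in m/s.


Given: distance d = 173 m, time t = 2 s
Using v = d / t
v = 173 / 2
v = 173/2 m/s

173/2 m/s


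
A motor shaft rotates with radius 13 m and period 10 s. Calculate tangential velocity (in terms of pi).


Given: radius r = 13 m, period T = 10 s
Using v = 2*pi*r / T
v = 2*pi*13 / 10
v = 26*pi / 10
v = 13/5*pi m/s

13/5*pi m/s


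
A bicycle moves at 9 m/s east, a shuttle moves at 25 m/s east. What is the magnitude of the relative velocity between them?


Given: v_A = 9 m/s east, v_B = 25 m/s east
Both move in the same direction; relative speed = |v_A - v_B|
|9 - 25| = |-16|
= 16 m/s

16 m/s


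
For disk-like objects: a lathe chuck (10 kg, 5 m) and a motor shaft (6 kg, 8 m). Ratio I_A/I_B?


Given: M1=10 kg, R1=5 m, M2=6 kg, R2=8 m
For a disk: I = (1/2)*M*R^2, so I_A/I_B = (M1*R1^2)/(M2*R2^2)
M1*R1^2 = 10*25 = 250
M2*R2^2 = 6*64 = 384
I_A/I_B = 250/384 = 125/192

125/192


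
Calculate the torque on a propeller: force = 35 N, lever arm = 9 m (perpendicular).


Given: F = 35 N, r = 9 m, angle = 90 deg (perpendicular)
Using tau = F * r * sin(90)
sin(90) = 1
tau = 35 * 9 * 1
tau = 315 Nm

315 Nm


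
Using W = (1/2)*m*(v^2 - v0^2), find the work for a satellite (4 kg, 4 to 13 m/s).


Given: m = 4 kg, v0 = 4 m/s, v = 13 m/s
Using W = (1/2)*m*(v^2 - v0^2)
v^2 = 13^2 = 169
v0^2 = 4^2 = 16
v^2 - v0^2 = 169 - 16 = 153
W = (1/2)*4*153 = 306 J

306 J


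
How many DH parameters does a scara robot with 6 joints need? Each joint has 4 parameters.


Given: 6 joints, 4 DH parameters per joint (d, theta, a, alpha)
Total DH parameters = number_of_joints * 4
Total = 6 * 4
Total = 24

24


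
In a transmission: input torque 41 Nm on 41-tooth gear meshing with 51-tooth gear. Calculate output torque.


Given: N1 = 41, N2 = 51, T1 = 41 Nm
Using T2/T1 = N2/N1
T2 = T1 * N2 / N1
T2 = 41 * 51 / 41
T2 = 2091 / 41
T2 = 51 Nm

51 Nm


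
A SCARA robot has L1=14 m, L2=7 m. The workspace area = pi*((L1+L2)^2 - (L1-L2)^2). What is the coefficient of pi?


Given: L1 = 14, L2 = 7
(L1+L2)^2 = (21)^2 = 441
(L1-L2)^2 = (7)^2 = 49
Difference = 441 - 49 = 392
This equals 4*L1*L2 = 4*14*7 = 392
Workspace area = 392*pi

392


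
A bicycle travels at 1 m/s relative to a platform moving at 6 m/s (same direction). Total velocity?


Given: object velocity = 1 m/s, platform velocity = 6 m/s (same direction)
Using classical velocity addition: v_total = v_object + v_platform
v_total = 1 + 6
v_total = 7 m/s

7 m/s


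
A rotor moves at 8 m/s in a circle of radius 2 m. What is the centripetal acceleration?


Given: v = 8 m/s, r = 2 m
Using a_c = v^2 / r
a_c = 8^2 / 2
a_c = 64 / 2
a_c = 32 m/s^2

32 m/s^2


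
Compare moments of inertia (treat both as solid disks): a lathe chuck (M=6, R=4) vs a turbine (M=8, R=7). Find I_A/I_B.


Given: M1=6 kg, R1=4 m, M2=8 kg, R2=7 m
For a disk: I = (1/2)*M*R^2, so I_A/I_B = (M1*R1^2)/(M2*R2^2)
M1*R1^2 = 6*16 = 96
M2*R2^2 = 8*49 = 392
I_A/I_B = 96/392 = 12/49

12/49


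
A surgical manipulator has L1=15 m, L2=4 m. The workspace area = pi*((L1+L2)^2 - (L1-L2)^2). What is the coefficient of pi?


Given: L1 = 15, L2 = 4
(L1+L2)^2 = (19)^2 = 361
(L1-L2)^2 = (11)^2 = 121
Difference = 361 - 121 = 240
This equals 4*L1*L2 = 4*15*4 = 240
Workspace area = 240*pi

240


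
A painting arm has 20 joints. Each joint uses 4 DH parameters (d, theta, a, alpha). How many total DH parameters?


Given: 20 joints, 4 DH parameters per joint (d, theta, a, alpha)
Total DH parameters = number_of_joints * 4
Total = 20 * 4
Total = 80

80


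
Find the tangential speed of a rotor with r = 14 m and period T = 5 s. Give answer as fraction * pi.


Given: radius r = 14 m, period T = 5 s
Using v = 2*pi*r / T
v = 2*pi*14 / 5
v = 28*pi / 5
v = 28/5*pi m/s

28/5*pi m/s


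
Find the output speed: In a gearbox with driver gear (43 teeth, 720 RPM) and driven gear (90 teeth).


Given: N1 = 43 teeth, w1 = 720 RPM, N2 = 90 teeth
Using N1*w1 = N2*w2
w2 = N1*w1 / N2
w2 = 43*720 / 90
w2 = 30960 / 90
w2 = 344 RPM

344 RPM


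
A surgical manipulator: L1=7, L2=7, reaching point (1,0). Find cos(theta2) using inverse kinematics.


Given: L1 = 7, L2 = 7, target (x, y) = (1, 0)
Using cos(theta2) = (x^2 + y^2 - L1^2 - L2^2) / (2*L1*L2)
x^2 + y^2 = 1^2 + 0 = 1
L1^2 + L2^2 = 49 + 49 = 98
Numerator = 1 - 98 = -97
Denominator = 2*7*7 = 98
cos(theta2) = -97/98 = -97/98

-97/98


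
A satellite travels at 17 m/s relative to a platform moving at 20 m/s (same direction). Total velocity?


Given: object velocity = 17 m/s, platform velocity = 20 m/s (same direction)
Using classical velocity addition: v_total = v_object + v_platform
v_total = 17 + 20
v_total = 37 m/s

37 m/s


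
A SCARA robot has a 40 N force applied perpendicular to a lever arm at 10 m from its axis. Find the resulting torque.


Given: F = 40 N, r = 10 m, angle = 90 deg (perpendicular)
Using tau = F * r * sin(90)
sin(90) = 1
tau = 40 * 10 * 1
tau = 400 Nm

400 Nm


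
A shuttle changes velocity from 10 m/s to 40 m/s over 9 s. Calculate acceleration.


Given: initial velocity v0 = 10 m/s, final velocity v = 40 m/s, time t = 9 s
Using a = (v - v0) / t
a = (40 - 10) / 9
a = 30 / 9
a = 10/3 m/s^2

10/3 m/s^2


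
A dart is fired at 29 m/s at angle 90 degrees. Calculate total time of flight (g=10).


Given: v0 = 29 m/s, theta = 90 deg, g = 10 m/s^2
sin(90) = 1
Using T = 2*v0*sin(theta) / g
T = 2*29*1 / 10
T = 58 / 10
T = 29/5 s

29/5 s


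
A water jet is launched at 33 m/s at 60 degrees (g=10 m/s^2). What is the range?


Given: v0 = 33 m/s, theta = 60 deg, g = 10 m/s^2
sin(2*60) = sin(120) = sqrt(3)/2
Using R = v0^2 * sin(2*theta) / g
R = 33^2 * (sqrt(3)/2) / 10
R = 1089 * sqrt(3) / 20
R = 1089/20*sqrt(3) m

1089/20*sqrt(3) m


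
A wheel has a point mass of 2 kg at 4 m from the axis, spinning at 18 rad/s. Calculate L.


Given: m = 2 kg, r = 4 m, omega = 18 rad/s
For a point mass: I = m*r^2
I = 2*4^2 = 2*16 = 32
L = I*omega = 32*18
L = 576 kg*m^2/s

576 kg*m^2/s


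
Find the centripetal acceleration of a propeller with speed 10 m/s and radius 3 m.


Given: v = 10 m/s, r = 3 m
Using a_c = v^2 / r
a_c = 10^2 / 3
a_c = 100 / 3
a_c = 100/3 m/s^2

100/3 m/s^2


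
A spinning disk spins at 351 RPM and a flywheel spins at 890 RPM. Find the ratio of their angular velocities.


Given: RPM_A = 351, RPM_B = 890
omega = 2*pi*RPM/60, so omega_A/omega_B = RPM_A / RPM_B
omega_A/omega_B = 351 / 890
omega_A/omega_B = 351/890

351/890


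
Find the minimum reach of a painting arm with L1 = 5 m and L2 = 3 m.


Given: L1 = 5 m, L2 = 3 m
For a 2-link planar arm, min reach = |L1 - L2| (second link folded back)
Min reach = |5 - 3|
Min reach = 2 m

2 m


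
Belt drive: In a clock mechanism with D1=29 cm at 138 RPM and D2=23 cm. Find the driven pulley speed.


Given: D1 = 29 cm, w1 = 138 RPM, D2 = 23 cm
Using D1*w1 = D2*w2
w2 = D1*w1 / D2
w2 = 29*138 / 23
w2 = 4002 / 23
w2 = 174 RPM

174 RPM


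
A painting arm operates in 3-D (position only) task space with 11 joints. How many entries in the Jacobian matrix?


Given: task space dimension = 3, joints = 11
Jacobian is a 3 x 11 matrix
Total entries = rows * columns
Total = 3 * 11
Total = 33

33


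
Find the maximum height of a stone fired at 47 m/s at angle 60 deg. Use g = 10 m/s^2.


Given: v0 = 47 m/s, theta = 60 deg, g = 10 m/s^2
sin^2(60) = 3/4
Using H = v0^2 * sin^2(theta) / (2*g)
H = 47^2 * 3/4 / (2*10)
H = 2209 * 3/4 / 20
H = 6627/4 / 20
H = 6627/80 m

6627/80 m


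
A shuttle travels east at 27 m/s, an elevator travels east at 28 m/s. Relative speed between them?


Given: v_A = 27 m/s east, v_B = 28 m/s east
Both move in the same direction; relative speed = |v_A - v_B|
|27 - 28| = |-1|
= 1 m/s

1 m/s


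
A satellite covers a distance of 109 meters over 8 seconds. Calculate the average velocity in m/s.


Given: distance d = 109 m, time t = 8 s
Using v = d / t
v = 109 / 8
v = 109/8 m/s

109/8 m/s


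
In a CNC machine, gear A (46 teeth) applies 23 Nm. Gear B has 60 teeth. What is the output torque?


Given: N1 = 46, N2 = 60, T1 = 23 Nm
Using T2/T1 = N2/N1
T2 = T1 * N2 / N1
T2 = 23 * 60 / 46
T2 = 1380 / 46
T2 = 30 Nm

30 Nm


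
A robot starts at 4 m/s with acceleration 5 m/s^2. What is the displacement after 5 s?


Given: v0 = 4 m/s, a = 5 m/s^2, t = 5 s
Using s = v0*t + (1/2)*a*t^2
s = 4*5 + (1/2)*5*5^2
s = 20 + (1/2)*125
s = 20 + 125/2
s = 165/2

165/2 m


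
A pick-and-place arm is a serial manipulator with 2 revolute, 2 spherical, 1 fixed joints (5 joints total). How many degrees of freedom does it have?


Given: serial robot with 2 revolute, 2 spherical, 1 fixed joints
DOF contribution per joint type: revolute=1, prismatic=1, spherical=3, fixed=0
DOF = 2*1 + 2*3 + 1*0
DOF = 8

8


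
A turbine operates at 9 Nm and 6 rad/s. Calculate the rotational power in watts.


Given: tau = 9 Nm, omega = 6 rad/s
Using P = tau * omega
P = 9 * 6
P = 54 W

54 W


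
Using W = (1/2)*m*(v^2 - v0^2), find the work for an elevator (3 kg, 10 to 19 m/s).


Given: m = 3 kg, v0 = 10 m/s, v = 19 m/s
Using W = (1/2)*m*(v^2 - v0^2)
v^2 = 19^2 = 361
v0^2 = 10^2 = 100
v^2 - v0^2 = 361 - 100 = 261
W = (1/2)*3*261 = 783/2 J

783/2 J


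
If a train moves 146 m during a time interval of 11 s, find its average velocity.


Given: distance d = 146 m, time t = 11 s
Using v = d / t
v = 146 / 11
v = 146/11 m/s

146/11 m/s


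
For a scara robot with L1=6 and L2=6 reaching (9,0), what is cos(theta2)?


Given: L1 = 6, L2 = 6, target (x, y) = (9, 0)
Using cos(theta2) = (x^2 + y^2 - L1^2 - L2^2) / (2*L1*L2)
x^2 + y^2 = 9^2 + 0 = 81
L1^2 + L2^2 = 36 + 36 = 72
Numerator = 81 - 72 = 9
Denominator = 2*6*6 = 72
cos(theta2) = 9/72 = 1/8

1/8


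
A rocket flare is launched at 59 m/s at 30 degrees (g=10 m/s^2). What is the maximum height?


Given: v0 = 59 m/s, theta = 30 deg, g = 10 m/s^2
sin^2(30) = 1/4
Using H = v0^2 * sin^2(theta) / (2*g)
H = 59^2 * 1/4 / (2*10)
H = 3481 * 1/4 / 20
H = 3481/4 / 20
H = 3481/80 m

3481/80 m


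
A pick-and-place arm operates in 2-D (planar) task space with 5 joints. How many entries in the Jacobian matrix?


Given: task space dimension = 2, joints = 5
Jacobian is a 2 x 5 matrix
Total entries = rows * columns
Total = 2 * 5
Total = 10

10


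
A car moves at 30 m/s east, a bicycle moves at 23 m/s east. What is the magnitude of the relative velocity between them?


Given: v_A = 30 m/s east, v_B = 23 m/s east
Both move in the same direction; relative speed = |v_A - v_B|
|30 - 23| = |7|
= 7 m/s

7 m/s


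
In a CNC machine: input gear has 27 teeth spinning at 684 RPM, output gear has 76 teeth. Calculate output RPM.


Given: N1 = 27 teeth, w1 = 684 RPM, N2 = 76 teeth
Using N1*w1 = N2*w2
w2 = N1*w1 / N2
w2 = 27*684 / 76
w2 = 18468 / 76
w2 = 243 RPM

243 RPM


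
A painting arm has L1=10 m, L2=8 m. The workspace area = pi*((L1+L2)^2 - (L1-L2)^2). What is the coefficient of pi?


Given: L1 = 10, L2 = 8
(L1+L2)^2 = (18)^2 = 324
(L1-L2)^2 = (2)^2 = 4
Difference = 324 - 4 = 320
This equals 4*L1*L2 = 4*10*8 = 320
Workspace area = 320*pi

320


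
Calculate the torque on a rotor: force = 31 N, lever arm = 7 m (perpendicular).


Given: F = 31 N, r = 7 m, angle = 90 deg (perpendicular)
Using tau = F * r * sin(90)
sin(90) = 1
tau = 31 * 7 * 1
tau = 217 Nm

217 Nm


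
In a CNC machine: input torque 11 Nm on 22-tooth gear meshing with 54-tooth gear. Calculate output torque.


Given: N1 = 22, N2 = 54, T1 = 11 Nm
Using T2/T1 = N2/N1
T2 = T1 * N2 / N1
T2 = 11 * 54 / 22
T2 = 594 / 22
T2 = 27 Nm

27 Nm


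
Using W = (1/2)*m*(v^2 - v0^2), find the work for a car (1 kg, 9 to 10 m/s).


Given: m = 1 kg, v0 = 9 m/s, v = 10 m/s
Using W = (1/2)*m*(v^2 - v0^2)
v^2 = 10^2 = 100
v0^2 = 9^2 = 81
v^2 - v0^2 = 100 - 81 = 19
W = (1/2)*1*19 = 19/2 J

19/2 J


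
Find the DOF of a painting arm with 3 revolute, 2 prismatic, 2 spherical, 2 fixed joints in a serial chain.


Given: serial robot with 3 revolute, 2 prismatic, 2 spherical, 2 fixed joints
DOF contribution per joint type: revolute=1, prismatic=1, spherical=3, fixed=0
DOF = 3*1 + 2*1 + 2*3 + 2*0
DOF = 11

11


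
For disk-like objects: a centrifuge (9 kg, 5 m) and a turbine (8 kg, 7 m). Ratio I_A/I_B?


Given: M1=9 kg, R1=5 m, M2=8 kg, R2=7 m
For a disk: I = (1/2)*M*R^2, so I_A/I_B = (M1*R1^2)/(M2*R2^2)
M1*R1^2 = 9*25 = 225
M2*R2^2 = 8*49 = 392
I_A/I_B = 225/392 = 225/392

225/392


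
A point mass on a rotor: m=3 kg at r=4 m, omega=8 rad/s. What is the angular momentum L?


Given: m = 3 kg, r = 4 m, omega = 8 rad/s
For a point mass: I = m*r^2
I = 3*4^2 = 3*16 = 48
L = I*omega = 48*8
L = 384 kg*m^2/s

384 kg*m^2/s


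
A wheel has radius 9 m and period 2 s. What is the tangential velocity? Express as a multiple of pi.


Given: radius r = 9 m, period T = 2 s
Using v = 2*pi*r / T
v = 2*pi*9 / 2
v = 18*pi / 2
v = 9*pi m/s

9*pi m/s


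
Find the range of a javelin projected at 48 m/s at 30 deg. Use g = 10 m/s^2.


Given: v0 = 48 m/s, theta = 30 deg, g = 10 m/s^2
sin(2*30) = sin(60) = sqrt(3)/2
Using R = v0^2 * sin(2*theta) / g
R = 48^2 * (sqrt(3)/2) / 10
R = 2304 * sqrt(3) / 20
R = 576/5*sqrt(3) m

576/5*sqrt(3) m


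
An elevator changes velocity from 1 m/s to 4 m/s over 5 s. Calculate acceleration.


Given: initial velocity v0 = 1 m/s, final velocity v = 4 m/s, time t = 5 s
Using a = (v - v0) / t
a = (4 - 1) / 5
a = 3 / 5
a = 3/5 m/s^2

3/5 m/s^2


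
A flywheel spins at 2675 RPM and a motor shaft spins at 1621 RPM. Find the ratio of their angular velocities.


Given: RPM_A = 2675, RPM_B = 1621
omega = 2*pi*RPM/60, so omega_A/omega_B = RPM_A / RPM_B
omega_A/omega_B = 2675 / 1621
omega_A/omega_B = 2675/1621

2675/1621
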